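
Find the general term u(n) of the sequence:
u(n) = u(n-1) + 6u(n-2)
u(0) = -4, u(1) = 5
Characteristic equation: x² - x - 6 = 0, which factors as (x - (3))(x - (-2)) = 0.
Roots r₁ = 3, r₂ = -2 (distinct).
General solution: u(n) = A·(3)^n + B·(-2)^n.
From u(0) = -4: A + B = -4.
From u(1) = 5: 3A - 2B = 5.
Solving: A = - \frac{3}{5}, B = - \frac{17}{5}.
So u(n) = - \frac{17 \left(-2\right)^{n}}{5} - \frac{3 \cdot 3^{n}}{5}.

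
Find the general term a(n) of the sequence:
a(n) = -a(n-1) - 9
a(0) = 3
First-order linear non-homogeneous.
Homogeneous solution: a_h(n) = A·(-1)^n.
Try constant particular solution a_p = K: K = -K - 9 ⇒ K = - \frac{9}{2}.
General: a(n) = A·(-1)^n - \frac{9}{2}.
Apply a(0) = 3: A - \frac{9}{2} = 3 ⇒ A = \frac{15}{2}.
So a(n) = \frac{15 \left(-1\right)^{n}}{2} - \frac{9}{2}.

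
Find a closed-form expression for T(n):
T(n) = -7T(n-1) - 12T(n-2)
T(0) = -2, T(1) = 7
Characteristic equation: x² + 7x + 12 = 0, which factors as (x - (-4))(x - (-3)) = 0.
Roots r₁ = -4, r₂ = -3 (distinct).
General solution: T(n) = A·(-4)^n + B·(-3)^n.
From T(0) = -2: A + B = -2.
From T(1) = 7: -4A - 3B = 7.
Solving: A = -1, B = -1.
So T(n) = - \left(-3\right)^{n} - \left(-4\right)^{n}.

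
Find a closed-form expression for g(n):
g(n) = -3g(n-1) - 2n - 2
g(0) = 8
First-order linear with linear forcing.
Homogeneous solution: g_h(n) = A·(-3)^n.
Try particular g_p(n) = pn + q. Substituting:
  pn + q = -3(p(n-1) + q) - 2n - 2.
Matching the n-coefficient: p = -3p - 2 ⇒ p = - \frac{1}{2}.
Matching constants: q = 3p - 3q - 2 ⇒ q = - \frac{7}{8}.
General: g(n) = A·(-3)^n - \frac{n}{2} - \frac{7}{8}.
Apply g(0) = 8: A - \frac{7}{8} = 8 ⇒ A = \frac{71}{8}.
So g(n) = \frac{71 \left(-3\right)^{n}}{8} - \frac{n}{2} - \frac{7}{8}.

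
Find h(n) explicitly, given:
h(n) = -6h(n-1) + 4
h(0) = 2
First-order linear non-homogeneous.
Homogeneous solution: h_h(n) = A·(-6)^n.
Try constant particular solution h_p = K: K = -6K + 4 ⇒ K = \frac{4}{7}.
General: h(n) = A·(-6)^n + \frac{4}{7}.
Apply h(0) = 2: A + \frac{4}{7} = 2 ⇒ A = \frac{10}{7}.
So h(n) = \frac{10 \left(-6\right)^{n}}{7} + \frac{4}{7}.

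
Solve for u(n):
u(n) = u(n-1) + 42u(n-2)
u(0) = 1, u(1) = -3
Characteristic equation: x² - x - 42 = 0, which factors as (x - (7))(x - (-6)) = 0.
Roots r₁ = 7, r₂ = -6 (distinct).
General solution: u(n) = A·(7)^n + B·(-6)^n.
From u(0) = 1: A + B = 1.
From u(1) = -3: 7A - 6B = -3.
Solving: A = \frac{3}{13}, B = \frac{10}{13}.
So u(n) = \frac{10 \left(-6\right)^{n}}{13} + \frac{3 \cdot 7^{n}}{13}.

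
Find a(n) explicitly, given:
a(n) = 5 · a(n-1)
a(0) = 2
Pure geometric recurrence with ratio 5.
By induction a(n) = a(0) · (5)^n = 2 \cdot 5^{n}.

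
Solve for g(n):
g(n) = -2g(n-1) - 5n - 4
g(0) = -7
First-order linear with linear forcing.
Homogeneous solution: g_h(n) = A·(-2)^n.
Try particular g_p(n) = pn + q. Substituting:
  pn + q = -2(p(n-1) + q) - 5n - 4.
Matching the n-coefficient: p = -2p - 5 ⇒ p = - \frac{5}{3}.
Matching constants: q = 2p - 2q - 4 ⇒ q = - \frac{22}{9}.
General: g(n) = A·(-2)^n - \frac{5 n}{3} - \frac{22}{9}.
Apply g(0) = -7: A - \frac{22}{9} = -7 ⇒ A = - \frac{41}{9}.
So g(n) = - \frac{41 \left(-2\right)^{n}}{9} - \frac{5 n}{3} - \frac{22}{9}.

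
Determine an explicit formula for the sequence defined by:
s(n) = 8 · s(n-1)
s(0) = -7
Pure geometric recurrence with ratio 8.
By induction s(n) = s(0) · (8)^n = - 7 \cdot 8^{n}.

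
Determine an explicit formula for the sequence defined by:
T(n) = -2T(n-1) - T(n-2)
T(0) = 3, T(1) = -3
Characteristic equation: x² + 2x + 1 = 0, which is (x - (-1))².
Repeated root r = -1.
General solution: T(n) = (A + Bn)·(-1)^n.
From T(0) = 3: A = 3.
From T(1) = -3: (A + B)·(-1) = -3 ⇒ B = 0.
So T(n) = \left(3\right) \cdot (-1)^n.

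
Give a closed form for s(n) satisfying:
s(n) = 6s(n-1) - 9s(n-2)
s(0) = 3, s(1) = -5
Characteristic equation: x² - 6x + 9 = 0, which is (x - (3))².
Repeated root r = 3.
General solution: s(n) = (A + Bn)·(3)^n.
From s(0) = 3: A = 3.
From s(1) = -5: (A + B)·(3) = -5 ⇒ B = - \frac{14}{3}.
So s(n) = \left(3 - \frac{14 n}{3}\right) \cdot (3)^n.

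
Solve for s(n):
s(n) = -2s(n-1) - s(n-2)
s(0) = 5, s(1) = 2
Characteristic equation: x² + 2x + 1 = 0, which is (x - (-1))².
Repeated root r = -1.
General solution: s(n) = (A + Bn)·(-1)^n.
From s(0) = 5: A = 5.
From s(1) = 2: (A + B)·(-1) = 2 ⇒ B = -7.
So s(n) = \left(5 - 7 n\right) \cdot (-1)^n.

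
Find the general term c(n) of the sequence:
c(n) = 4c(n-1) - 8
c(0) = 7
First-order linear non-homogeneous.
Homogeneous solution: c_h(n) = A·(4)^n.
Try constant particular solution c_p = K: K = 4K - 8 ⇒ K = \frac{8}{3}.
General: c(n) = A·(4)^n + \frac{8}{3}.
Apply c(0) = 7: A + \frac{8}{3} = 7 ⇒ A = \frac{13}{3}.
So c(n) = \frac{13 \cdot 4^{n}}{3} + \frac{8}{3}.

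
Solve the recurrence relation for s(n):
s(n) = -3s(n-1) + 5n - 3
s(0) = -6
First-order linear with linear forcing.
Homogeneous solution: s_h(n) = A·(-3)^n.
Try particular s_p(n) = pn + q. Substituting:
  pn + q = -3(p(n-1) + q) + 5n - 3.
Matching the n-coefficient: p = -3p + 5 ⇒ p = \frac{5}{4}.
Matching constants: q = 3p - 3q - 3 ⇒ q = \frac{3}{16}.
General: s(n) = A·(-3)^n + \frac{5 n}{4} + \frac{3}{16}.
Apply s(0) = -6: A + \frac{3}{16} = -6 ⇒ A = - \frac{99}{16}.
So s(n) = - \frac{99 \left(-3\right)^{n}}{16} + \frac{5 n}{4} + \frac{3}{16}.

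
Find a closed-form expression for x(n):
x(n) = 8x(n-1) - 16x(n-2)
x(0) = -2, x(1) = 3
Characteristic equation: x² - 8x + 16 = 0, which is (x - (4))².
Repeated root r = 4.
General solution: x(n) = (A + Bn)·(4)^n.
From x(0) = -2: A = -2.
From x(1) = 3: (A + B)·(4) = 3 ⇒ B = \frac{11}{4}.
So x(n) = \left(\frac{11 n}{4} - 2\right) \cdot (4)^n.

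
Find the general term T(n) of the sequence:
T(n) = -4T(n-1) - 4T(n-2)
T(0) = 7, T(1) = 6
Characteristic equation: x² + 4x + 4 = 0, which is (x - (-2))².
Repeated root r = -2.
General solution: T(n) = (A + Bn)·(-2)^n.
From T(0) = 7: A = 7.
From T(1) = 6: (A + B)·(-2) = 6 ⇒ B = -10.
So T(n) = \left(7 - 10 n\right) \cdot (-2)^n.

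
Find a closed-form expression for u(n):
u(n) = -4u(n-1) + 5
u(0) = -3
First-order linear non-homogeneous.
Homogeneous solution: u_h(n) = A·(-4)^n.
Try constant particular solution u_p = K: K = -4K + 5 ⇒ K = 1.
General: u(n) = A·(-4)^n + 1.
Apply u(0) = -3: A + 1 = -3 ⇒ A = -4.
So u(n) = 1 - 4 \left(-4\right)^{n}.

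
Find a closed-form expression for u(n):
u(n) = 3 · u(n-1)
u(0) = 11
Pure geometric recurrence with ratio 3.
By induction u(n) = u(0) · (3)^n = 11 \cdot 3^{n}.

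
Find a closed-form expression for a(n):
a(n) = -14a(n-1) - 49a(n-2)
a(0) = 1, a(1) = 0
Characteristic equation: x² + 14x + 49 = 0, which is (x - (-7))².
Repeated root r = -7.
General solution: a(n) = (A + Bn)·(-7)^n.
From a(0) = 1: A = 1.
From a(1) = 0: (A + B)·(-7) = 0 ⇒ B = -1.
So a(n) = \left(1 - n\right) \cdot (-7)^n.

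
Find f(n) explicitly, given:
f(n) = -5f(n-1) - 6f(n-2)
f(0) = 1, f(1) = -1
Characteristic equation: x² + 5x + 6 = 0, which factors as (x - (-3))(x - (-2)) = 0.
Roots r₁ = -3, r₂ = -2 (distinct).
General solution: f(n) = A·(-3)^n + B·(-2)^n.
From f(0) = 1: A + B = 1.
From f(1) = -1: -3A - 2B = -1.
Solving: A = -1, B = 2.
So f(n) = 2 \left(-2\right)^{n} - \left(-3\right)^{n}.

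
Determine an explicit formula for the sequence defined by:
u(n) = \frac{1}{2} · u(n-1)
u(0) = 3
Pure geometric recurrence with ratio \frac{1}{2}.
By induction u(n) = u(0) · (\frac{1}{2})^n = 3 \cdot 2^{- n}.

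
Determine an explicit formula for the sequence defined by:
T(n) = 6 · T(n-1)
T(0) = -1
Pure geometric recurrence with ratio 6.
By induction T(n) = T(0) · (6)^n = - 6^{n}.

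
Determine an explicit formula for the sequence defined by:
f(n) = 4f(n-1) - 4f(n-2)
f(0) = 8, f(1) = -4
Characteristic equation: x² - 4x + 4 = 0, which is (x - (2))².
Repeated root r = 2.
General solution: f(n) = (A + Bn)·(2)^n.
From f(0) = 8: A = 8.
From f(1) = -4: (A + B)·(2) = -4 ⇒ B = -10.
So f(n) = \left(8 - 10 n\right) \cdot (2)^n.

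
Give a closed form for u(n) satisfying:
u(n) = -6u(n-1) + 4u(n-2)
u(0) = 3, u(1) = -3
Characteristic equation: x² + 6x - 4 = 0.
Discriminant Δ = (-6)² + 4·(4) = 52.
Roots r₁,₂ = (-6 ± √52)/2, so r₁ = -3 + \sqrt{13}, r₂ = - \sqrt{13} - 3.
General solution: u(n) = A·r₁^n + B·r₂^n.
From the initial conditions, A + B = 3 and r₁A + r₂B = -3.
Since r₁ - r₂ = √52: A = (-3 - (3)r₂)/√52 = \frac{3 \sqrt{13}}{13} + \frac{3}{2}, and B = 3 - A = \frac{3}{2} - \frac{3 \sqrt{13}}{13}.
So u(n) = \left(\frac{3 \sqrt{13}}{13} + \frac{3}{2}\right)\left(-3 + \sqrt{13}\right)^n + \left(\frac{3}{2} - \frac{3 \sqrt{13}}{13}\right)\left(- \sqrt{13} - 3\right)^n.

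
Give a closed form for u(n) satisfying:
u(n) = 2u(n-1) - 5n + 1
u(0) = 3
First-order linear with linear forcing.
Homogeneous solution: u_h(n) = A·(2)^n.
Try particular u_p(n) = pn + q. Substituting:
  pn + q = 2(p(n-1) + q) - 5n + 1.
Matching the n-coefficient: p = 2p - 5 ⇒ p = 5.
Matching constants: q = -2p + 2q + 1 ⇒ q = 9.
General: u(n) = A·(2)^n + 5 n + 9.
Apply u(0) = 3: A + 9 = 3 ⇒ A = -6.
So u(n) = - 6 \cdot 2^{n} + 5 n + 9.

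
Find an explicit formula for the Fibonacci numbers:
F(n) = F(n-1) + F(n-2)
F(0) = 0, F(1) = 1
This is the Fibonacci sequence.
Characteristic equation: x² - x - 1 = 0; roots r₁ = \frac{1}{2} + \frac{\sqrt{5}}{2}, r₂ = \frac{1}{2} - \frac{\sqrt{5}}{2}.
General: F(n) = A·r₁^n + B·r₂^n. Solving with F(0)=0, F(1)=1 gives A = \frac{\sqrt{5}}{5}, B = - \frac{\sqrt{5}}{5}.
So F(n) = \frac{2^{- n} \sqrt{5} \left(- \left(1 - \sqrt{5}\right)^{n} + \left(1 + \sqrt{5}\right)^{n}\right)}{5}.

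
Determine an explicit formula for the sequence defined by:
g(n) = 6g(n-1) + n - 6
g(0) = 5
First-order linear with linear forcing.
Homogeneous solution: g_h(n) = A·(6)^n.
Try particular g_p(n) = pn + q. Substituting:
  pn + q = 6(p(n-1) + q) + n - 6.
Matching the n-coefficient: p = 6p + 1 ⇒ p = - \frac{1}{5}.
Matching constants: q = -6p + 6q - 6 ⇒ q = \frac{24}{25}.
General: g(n) = A·(6)^n - \frac{n}{5} + \frac{24}{25}.
Apply g(0) = 5: A + \frac{24}{25} = 5 ⇒ A = \frac{101}{25}.
So g(n) = \frac{101 \cdot 6^{n}}{25} - \frac{n}{5} + \frac{24}{25}.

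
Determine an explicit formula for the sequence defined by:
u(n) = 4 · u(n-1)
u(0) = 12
Pure geometric recurrence with ratio 4.
By induction u(n) = u(0) · (4)^n = 12 \cdot 4^{n}.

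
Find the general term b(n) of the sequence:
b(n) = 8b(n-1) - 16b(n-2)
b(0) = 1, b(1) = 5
Characteristic equation: x² - 8x + 16 = 0, which is (x - (4))².
Repeated root r = 4.
General solution: b(n) = (A + Bn)·(4)^n.
From b(0) = 1: A = 1.
From b(1) = 5: (A + B)·(4) = 5 ⇒ B = \frac{1}{4}.
So b(n) = \left(\frac{n}{4} + 1\right) \cdot (4)^n.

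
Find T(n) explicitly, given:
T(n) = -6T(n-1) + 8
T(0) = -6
First-order linear non-homogeneous.
Homogeneous solution: T_h(n) = A·(-6)^n.
Try constant particular solution T_p = K: K = -6K + 8 ⇒ K = \frac{8}{7}.
General: T(n) = A·(-6)^n + \frac{8}{7}.
Apply T(0) = -6: A + \frac{8}{7} = -6 ⇒ A = - \frac{50}{7}.
So T(n) = \frac{8}{7} - \frac{50 \left(-6\right)^{n}}{7}.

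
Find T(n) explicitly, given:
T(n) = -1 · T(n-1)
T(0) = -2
Pure geometric recurrence with ratio -1.
By induction T(n) = T(0) · (-1)^n = - 2 \left(-1\right)^{n}.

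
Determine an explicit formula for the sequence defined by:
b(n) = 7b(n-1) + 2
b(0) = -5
First-order linear non-homogeneous.
Homogeneous solution: b_h(n) = A·(7)^n.
Try constant particular solution b_p = K: K = 7K + 2 ⇒ K = - \frac{1}{3}.
General: b(n) = A·(7)^n - \frac{1}{3}.
Apply b(0) = -5: A - \frac{1}{3} = -5 ⇒ A = - \frac{14}{3}.
So b(n) = - \frac{14 \cdot 7^{n}}{3} - \frac{1}{3}.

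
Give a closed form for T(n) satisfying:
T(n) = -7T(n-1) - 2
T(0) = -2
First-order linear non-homogeneous.
Homogeneous solution: T_h(n) = A·(-7)^n.
Try constant particular solution T_p = K: K = -7K - 2 ⇒ K = - \frac{1}{4}.
General: T(n) = A·(-7)^n - \frac{1}{4}.
Apply T(0) = -2: A - \frac{1}{4} = -2 ⇒ A = - \frac{7}{4}.
So T(n) = - \frac{7 \left(-7\right)^{n}}{4} - \frac{1}{4}.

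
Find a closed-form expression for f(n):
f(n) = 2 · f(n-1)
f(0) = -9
Pure geometric recurrence with ratio 2.
By induction f(n) = f(0) · (2)^n = - 9 \cdot 2^{n}.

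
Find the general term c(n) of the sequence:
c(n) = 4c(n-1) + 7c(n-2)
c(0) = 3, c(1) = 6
Characteristic equation: x² - 4x - 7 = 0.
Discriminant Δ = (4)² + 4·(7) = 44.
Roots r₁,₂ = (4 ± √44)/2, so r₁ = 2 + \sqrt{11}, r₂ = 2 - \sqrt{11}.
General solution: c(n) = A·r₁^n + B·r₂^n.
From the initial conditions, A + B = 3 and r₁A + r₂B = 6.
Since r₁ - r₂ = √44: A = (6 - (3)r₂)/√44 = \frac{3}{2}, and B = 3 - A = \frac{3}{2}.
So c(n) = \left(\frac{3}{2}\right)\left(2 + \sqrt{11}\right)^n + \left(\frac{3}{2}\right)\left(2 - \sqrt{11}\right)^n.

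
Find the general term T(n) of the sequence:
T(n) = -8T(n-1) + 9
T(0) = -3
First-order linear non-homogeneous.
Homogeneous solution: T_h(n) = A·(-8)^n.
Try constant particular solution T_p = K: K = -8K + 9 ⇒ K = 1.
General: T(n) = A·(-8)^n + 1.
Apply T(0) = -3: A + 1 = -3 ⇒ A = -4.
So T(n) = 1 - 4 \left(-8\right)^{n}.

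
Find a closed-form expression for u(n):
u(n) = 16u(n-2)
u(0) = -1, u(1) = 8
Characteristic equation: x² - 16 = 0, which factors as (x - (-4))(x - (4)) = 0.
Roots r₁ = -4, r₂ = 4 (distinct).
General solution: u(n) = A·(-4)^n + B·(4)^n.
From u(0) = -1: A + B = -1.
From u(1) = 8: -4A + 4B = 8.
Solving: A = - \frac{3}{2}, B = \frac{1}{2}.
So u(n) = - \frac{3 \left(-4\right)^{n}}{2} + \frac{4^{n}}{2}.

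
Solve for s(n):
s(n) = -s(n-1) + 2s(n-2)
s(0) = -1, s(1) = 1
Characteristic equation: x² + x - 2 = 0, which factors as (x - (-2))(x - (1)) = 0.
Roots r₁ = -2, r₂ = 1 (distinct).
General solution: s(n) = A·(-2)^n + B·(1)^n.
From s(0) = -1: A + B = -1.
From s(1) = 1: -2A + B = 1.
Solving: A = - \frac{2}{3}, B = - \frac{1}{3}.
So s(n) = - \frac{2 \left(-2\right)^{n}}{3} - \frac{1}{3}.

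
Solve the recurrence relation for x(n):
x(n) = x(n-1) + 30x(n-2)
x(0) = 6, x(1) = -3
Characteristic equation: x² - x - 30 = 0, which factors as (x - (6))(x - (-5)) = 0.
Roots r₁ = 6, r₂ = -5 (distinct).
General solution: x(n) = A·(6)^n + B·(-5)^n.
From x(0) = 6: A + B = 6.
From x(1) = -3: 6A - 5B = -3.
Solving: A = \frac{27}{11}, B = \frac{39}{11}.
So x(n) = \frac{39 \left(-5\right)^{n}}{11} + \frac{27 \cdot 6^{n}}{11}.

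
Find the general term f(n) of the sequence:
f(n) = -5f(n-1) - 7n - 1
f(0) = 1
First-order linear with linear forcing.
Homogeneous solution: f_h(n) = A·(-5)^n.
Try particular f_p(n) = pn + q. Substituting:
  pn + q = -5(p(n-1) + q) - 7n - 1.
Matching the n-coefficient: p = -5p - 7 ⇒ p = - \frac{7}{6}.
Matching constants: q = 5p - 5q - 1 ⇒ q = - \frac{41}{36}.
General: f(n) = A·(-5)^n - \frac{7 n}{6} - \frac{41}{36}.
Apply f(0) = 1: A - \frac{41}{36} = 1 ⇒ A = \frac{77}{36}.
So f(n) = \frac{77 \left(-5\right)^{n}}{36} - \frac{7 n}{6} - \frac{41}{36}.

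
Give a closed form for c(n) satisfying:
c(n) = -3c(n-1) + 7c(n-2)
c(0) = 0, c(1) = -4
Characteristic equation: x² + 3x - 7 = 0.
Discriminant Δ = (-3)² + 4·(7) = 37.
Roots r₁,₂ = (-3 ± √37)/2, so r₁ = - \frac{3}{2} + \frac{\sqrt{37}}{2}, r₂ = - \frac{\sqrt{37}}{2} - \frac{3}{2}.
General solution: c(n) = A·r₁^n + B·r₂^n.
From the initial conditions, A + B = 0 and r₁A + r₂B = -4.
Since r₁ - r₂ = √37: A = (-4 - (0)r₂)/√37 = - \frac{4 \sqrt{37}}{37}, and B = 0 - A = \frac{4 \sqrt{37}}{37}.
So c(n) = \left(- \frac{4 \sqrt{37}}{37}\right)\left(- \frac{3}{2} + \frac{\sqrt{37}}{2}\right)^n + \left(\frac{4 \sqrt{37}}{37}\right)\left(- \frac{\sqrt{37}}{2} - \frac{3}{2}\right)^n.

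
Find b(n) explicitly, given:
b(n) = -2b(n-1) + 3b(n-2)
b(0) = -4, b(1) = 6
Characteristic equation: x² + 2x - 3 = 0, which factors as (x - (1))(x - (-3)) = 0.
Roots r₁ = 1, r₂ = -3 (distinct).
General solution: b(n) = A·(1)^n + B·(-3)^n.
From b(0) = -4: A + B = -4.
From b(1) = 6: A - 3B = 6.
Solving: A = - \frac{3}{2}, B = - \frac{5}{2}.
So b(n) = - \frac{5 \left(-3\right)^{n}}{2} - \frac{3}{2}.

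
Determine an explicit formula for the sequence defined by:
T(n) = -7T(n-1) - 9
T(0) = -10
First-order linear non-homogeneous.
Homogeneous solution: T_h(n) = A·(-7)^n.
Try constant particular solution T_p = K: K = -7K - 9 ⇒ K = - \frac{9}{8}.
General: T(n) = A·(-7)^n - \frac{9}{8}.
Apply T(0) = -10: A - \frac{9}{8} = -10 ⇒ A = - \frac{71}{8}.
So T(n) = - \frac{71 \left(-7\right)^{n}}{8} - \frac{9}{8}.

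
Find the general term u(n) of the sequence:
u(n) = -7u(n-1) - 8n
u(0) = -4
First-order linear with linear forcing.
Homogeneous solution: u_h(n) = A·(-7)^n.
Try particular u_p(n) = pn + q. Substituting:
  pn + q = -7(p(n-1) + q) - 8n.
Matching the n-coefficient: p = -7p - 8 ⇒ p = -1.
Matching constants: q = 7p - 7q ⇒ q = - \frac{7}{8}.
General: u(n) = A·(-7)^n - n - \frac{7}{8}.
Apply u(0) = -4: A - \frac{7}{8} = -4 ⇒ A = - \frac{25}{8}.
So u(n) = - \frac{25 \left(-7\right)^{n}}{8} - n - \frac{7}{8}.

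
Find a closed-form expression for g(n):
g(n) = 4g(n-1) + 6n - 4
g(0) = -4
First-order linear with linear forcing.
Homogeneous solution: g_h(n) = A·(4)^n.
Try particular g_p(n) = pn + q. Substituting:
  pn + q = 4(p(n-1) + q) + 6n - 4.
Matching the n-coefficient: p = 4p + 6 ⇒ p = -2.
Matching constants: q = -4p + 4q - 4 ⇒ q = - \frac{4}{3}.
General: g(n) = A·(4)^n - 2 n - \frac{4}{3}.
Apply g(0) = -4: A - \frac{4}{3} = -4 ⇒ A = - \frac{8}{3}.
So g(n) = - \frac{8 \cdot 4^{n}}{3} - 2 n - \frac{4}{3}.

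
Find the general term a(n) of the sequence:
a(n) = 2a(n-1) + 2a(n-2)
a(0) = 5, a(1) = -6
Characteristic equation: x² - 2x - 2 = 0.
Discriminant Δ = (2)² + 4·(2) = 12.
Roots r₁,₂ = (2 ± √12)/2, so r₁ = 1 + \sqrt{3}, r₂ = 1 - \sqrt{3}.
General solution: a(n) = A·r₁^n + B·r₂^n.
From the initial conditions, A + B = 5 and r₁A + r₂B = -6.
Since r₁ - r₂ = √12: A = (-6 - (5)r₂)/√12 = \frac{5}{2} - \frac{11 \sqrt{3}}{6}, and B = 5 - A = \frac{5}{2} + \frac{11 \sqrt{3}}{6}.
So a(n) = \left(\frac{5}{2} - \frac{11 \sqrt{3}}{6}\right)\left(1 + \sqrt{3}\right)^n + \left(\frac{5}{2} + \frac{11 \sqrt{3}}{6}\right)\left(1 - \sqrt{3}\right)^n.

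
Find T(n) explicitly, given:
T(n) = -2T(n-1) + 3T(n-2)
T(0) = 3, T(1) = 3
Characteristic equation: x² + 2x - 3 = 0, which factors as (x - (1))(x - (-3)) = 0.
Roots r₁ = 1, r₂ = -3 (distinct).
General solution: T(n) = A·(1)^n + B·(-3)^n.
From T(0) = 3: A + B = 3.
From T(1) = 3: A - 3B = 3.
Solving: A = 3, B = 0.
So T(n) = 3.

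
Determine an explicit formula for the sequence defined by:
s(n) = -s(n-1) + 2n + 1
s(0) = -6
First-order linear with linear forcing.
Homogeneous solution: s_h(n) = A·(-1)^n.
Try particular s_p(n) = pn + q. Substituting:
  pn + q = -(p(n-1) + q) + 2n + 1.
Matching the n-coefficient: p = -p + 2 ⇒ p = 1.
Matching constants: q = p - q + 1 ⇒ q = 1.
General: s(n) = A·(-1)^n + n + 1.
Apply s(0) = -6: A + 1 = -6 ⇒ A = -7.
So s(n) = - 7 \left(-1\right)^{n} + n + 1.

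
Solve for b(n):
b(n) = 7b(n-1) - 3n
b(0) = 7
First-order linear with linear forcing.
Homogeneous solution: b_h(n) = A·(7)^n.
Try particular b_p(n) = pn + q. Substituting:
  pn + q = 7(p(n-1) + q) - 3n.
Matching the n-coefficient: p = 7p - 3 ⇒ p = \frac{1}{2}.
Matching constants: q = -7p + 7q ⇒ q = \frac{7}{12}.
General: b(n) = A·(7)^n + \frac{n}{2} + \frac{7}{12}.
Apply b(0) = 7: A + \frac{7}{12} = 7 ⇒ A = \frac{77}{12}.
So b(n) = \frac{77 \cdot 7^{n}}{12} + \frac{n}{2} + \frac{7}{12}.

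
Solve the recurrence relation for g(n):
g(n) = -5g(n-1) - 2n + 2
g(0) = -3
First-order linear with linear forcing.
Homogeneous solution: g_h(n) = A·(-5)^n.
Try particular g_p(n) = pn + q. Substituting:
  pn + q = -5(p(n-1) + q) - 2n + 2.
Matching the n-coefficient: p = -5p - 2 ⇒ p = - \frac{1}{3}.
Matching constants: q = 5p - 5q + 2 ⇒ q = \frac{1}{18}.
General: g(n) = A·(-5)^n - \frac{n}{3} + \frac{1}{18}.
Apply g(0) = -3: A + \frac{1}{18} = -3 ⇒ A = - \frac{55}{18}.
So g(n) = - \frac{55 \left(-5\right)^{n}}{18} - \frac{n}{3} + \frac{1}{18}.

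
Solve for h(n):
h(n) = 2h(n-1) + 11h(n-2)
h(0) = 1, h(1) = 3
Characteristic equation: x² - 2x - 11 = 0.
Discriminant Δ = (2)² + 4·(11) = 48.
Roots r₁,₂ = (2 ± √48)/2, so r₁ = 1 + 2 \sqrt{3}, r₂ = 1 - 2 \sqrt{3}.
General solution: h(n) = A·r₁^n + B·r₂^n.
From the initial conditions, A + B = 1 and r₁A + r₂B = 3.
Since r₁ - r₂ = √48: A = (3 - (1)r₂)/√48 = \frac{\sqrt{3}}{6} + \frac{1}{2}, and B = 1 - A = \frac{1}{2} - \frac{\sqrt{3}}{6}.
So h(n) = \left(\frac{\sqrt{3}}{6} + \frac{1}{2}\right)\left(1 + 2 \sqrt{3}\right)^n + \left(\frac{1}{2} - \frac{\sqrt{3}}{6}\right)\left(1 - 2 \sqrt{3}\right)^n.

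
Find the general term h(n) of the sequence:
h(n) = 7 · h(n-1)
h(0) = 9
Pure geometric recurrence with ratio 7.
By induction h(n) = h(0) · (7)^n = 9 \cdot 7^{n}.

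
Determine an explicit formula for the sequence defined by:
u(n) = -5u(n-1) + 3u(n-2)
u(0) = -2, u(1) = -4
Characteristic equation: x² + 5x - 3 = 0.
Discriminant Δ = (-5)² + 4·(3) = 37.
Roots r₁,₂ = (-5 ± √37)/2, so r₁ = - \frac{5}{2} + \frac{\sqrt{37}}{2}, r₂ = - \frac{\sqrt{37}}{2} - \frac{5}{2}.
General solution: u(n) = A·r₁^n + B·r₂^n.
From the initial conditions, A + B = -2 and r₁A + r₂B = -4.
Since r₁ - r₂ = √37: A = (-4 - (-2)r₂)/√37 = - \frac{9 \sqrt{37}}{37} - 1, and B = -2 - A = -1 + \frac{9 \sqrt{37}}{37}.
So u(n) = \left(- \frac{9 \sqrt{37}}{37} - 1\right)\left(- \frac{5}{2} + \frac{\sqrt{37}}{2}\right)^n + \left(-1 + \frac{9 \sqrt{37}}{37}\right)\left(- \frac{\sqrt{37}}{2} - \frac{5}{2}\right)^n.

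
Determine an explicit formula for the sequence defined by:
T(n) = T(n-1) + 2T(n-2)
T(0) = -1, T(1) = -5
Characteristic equation: x² - x - 2 = 0, which factors as (x - (2))(x - (-1)) = 0.
Roots r₁ = 2, r₂ = -1 (distinct).
General solution: T(n) = A·(2)^n + B·(-1)^n.
From T(0) = -1: A + B = -1.
From T(1) = -5: 2A - B = -5.
Solving: A = -2, B = 1.
So T(n) = \left(-1\right)^{n} - 2 \cdot 2^{n}.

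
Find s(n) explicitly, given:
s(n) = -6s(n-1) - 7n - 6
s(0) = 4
First-order linear with linear forcing.
Homogeneous solution: s_h(n) = A·(-6)^n.
Try particular s_p(n) = pn + q. Substituting:
  pn + q = -6(p(n-1) + q) - 7n - 6.
Matching the n-coefficient: p = -6p - 7 ⇒ p = -1.
Matching constants: q = 6p - 6q - 6 ⇒ q = - \frac{12}{7}.
General: s(n) = A·(-6)^n - n - \frac{12}{7}.
Apply s(0) = 4: A - \frac{12}{7} = 4 ⇒ A = \frac{40}{7}.
So s(n) = \frac{40 \left(-6\right)^{n}}{7} - n - \frac{12}{7}.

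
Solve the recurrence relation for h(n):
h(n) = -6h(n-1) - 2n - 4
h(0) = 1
First-order linear with linear forcing.
Homogeneous solution: h_h(n) = A·(-6)^n.
Try particular h_p(n) = pn + q. Substituting:
  pn + q = -6(p(n-1) + q) - 2n - 4.
Matching the n-coefficient: p = -6p - 2 ⇒ p = - \frac{2}{7}.
Matching constants: q = 6p - 6q - 4 ⇒ q = - \frac{40}{49}.
General: h(n) = A·(-6)^n - \frac{2 n}{7} - \frac{40}{49}.
Apply h(0) = 1: A - \frac{40}{49} = 1 ⇒ A = \frac{89}{49}.
So h(n) = \frac{89 \left(-6\right)^{n}}{49} - \frac{2 n}{7} - \frac{40}{49}.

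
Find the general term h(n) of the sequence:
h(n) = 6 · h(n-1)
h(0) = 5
Pure geometric recurrence with ratio 6.
By induction h(n) = h(0) · (6)^n = 5 \cdot 6^{n}.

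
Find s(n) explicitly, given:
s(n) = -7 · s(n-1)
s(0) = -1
Pure geometric recurrence with ratio -7.
By induction s(n) = s(0) · (-7)^n = - \left(-7\right)^{n}.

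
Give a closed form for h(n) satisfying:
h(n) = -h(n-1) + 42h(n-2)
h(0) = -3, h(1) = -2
Characteristic equation: x² + x - 42 = 0, which factors as (x - (-7))(x - (6)) = 0.
Roots r₁ = -7, r₂ = 6 (distinct).
General solution: h(n) = A·(-7)^n + B·(6)^n.
From h(0) = -3: A + B = -3.
From h(1) = -2: -7A + 6B = -2.
Solving: A = - \frac{16}{13}, B = - \frac{23}{13}.
So h(n) = - \frac{16 \left(-7\right)^{n}}{13} - \frac{23 \cdot 6^{n}}{13}.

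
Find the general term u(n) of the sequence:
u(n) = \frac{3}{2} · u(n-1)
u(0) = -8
Pure geometric recurrence with ratio \frac{3}{2}.
By induction u(n) = u(0) · (\frac{3}{2})^n = - 8 \left(\frac{3}{2}\right)^{n}.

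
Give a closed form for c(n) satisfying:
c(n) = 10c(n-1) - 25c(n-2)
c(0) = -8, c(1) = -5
Characteristic equation: x² - 10x + 25 = 0, which is (x - (5))².
Repeated root r = 5.
General solution: c(n) = (A + Bn)·(5)^n.
From c(0) = -8: A = -8.
From c(1) = -5: (A + B)·(5) = -5 ⇒ B = 7.
So c(n) = \left(7 n - 8\right) \cdot (5)^n.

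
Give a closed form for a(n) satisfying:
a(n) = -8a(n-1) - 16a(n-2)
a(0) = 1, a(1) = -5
Characteristic equation: x² + 8x + 16 = 0, which is (x - (-4))².
Repeated root r = -4.
General solution: a(n) = (A + Bn)·(-4)^n.
From a(0) = 1: A = 1.
From a(1) = -5: (A + B)·(-4) = -5 ⇒ B = \frac{1}{4}.
So a(n) = \left(\frac{n}{4} + 1\right) \cdot (-4)^n.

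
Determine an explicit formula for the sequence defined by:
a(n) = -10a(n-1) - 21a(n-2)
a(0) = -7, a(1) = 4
Characteristic equation: x² + 10x + 21 = 0, which factors as (x - (-7))(x - (-3)) = 0.
Roots r₁ = -7, r₂ = -3 (distinct).
General solution: a(n) = A·(-7)^n + B·(-3)^n.
From a(0) = -7: A + B = -7.
From a(1) = 4: -7A - 3B = 4.
Solving: A = \frac{17}{4}, B = - \frac{45}{4}.
So a(n) = - \frac{45 \left(-3\right)^{n}}{4} + \frac{17 \left(-7\right)^{n}}{4}.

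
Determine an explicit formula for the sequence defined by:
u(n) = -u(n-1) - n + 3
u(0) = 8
First-order linear with linear forcing.
Homogeneous solution: u_h(n) = A·(-1)^n.
Try particular u_p(n) = pn + q. Substituting:
  pn + q = -(p(n-1) + q) - n + 3.
Matching the n-coefficient: p = -p - 1 ⇒ p = - \frac{1}{2}.
Matching constants: q = p - q + 3 ⇒ q = \frac{5}{4}.
General: u(n) = A·(-1)^n - \frac{n}{2} + \frac{5}{4}.
Apply u(0) = 8: A + \frac{5}{4} = 8 ⇒ A = \frac{27}{4}.
So u(n) = \frac{27 \left(-1\right)^{n}}{4} - \frac{n}{2} + \frac{5}{4}.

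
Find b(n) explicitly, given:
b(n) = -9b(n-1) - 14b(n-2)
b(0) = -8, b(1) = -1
Characteristic equation: x² + 9x + 14 = 0, which factors as (x - (-7))(x - (-2)) = 0.
Roots r₁ = -7, r₂ = -2 (distinct).
General solution: b(n) = A·(-7)^n + B·(-2)^n.
From b(0) = -8: A + B = -8.
From b(1) = -1: -7A - 2B = -1.
Solving: A = \frac{17}{5}, B = - \frac{57}{5}.
So b(n) = - \frac{57 \left(-2\right)^{n}}{5} + \frac{17 \left(-7\right)^{n}}{5}.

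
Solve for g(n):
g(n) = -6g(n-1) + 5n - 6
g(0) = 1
First-order linear with linear forcing.
Homogeneous solution: g_h(n) = A·(-6)^n.
Try particular g_p(n) = pn + q. Substituting:
  pn + q = -6(p(n-1) + q) + 5n - 6.
Matching the n-coefficient: p = -6p + 5 ⇒ p = \frac{5}{7}.
Matching constants: q = 6p - 6q - 6 ⇒ q = - \frac{12}{49}.
General: g(n) = A·(-6)^n + \frac{5 n}{7} - \frac{12}{49}.
Apply g(0) = 1: A - \frac{12}{49} = 1 ⇒ A = \frac{61}{49}.
So g(n) = \frac{61 \left(-6\right)^{n}}{49} + \frac{5 n}{7} - \frac{12}{49}.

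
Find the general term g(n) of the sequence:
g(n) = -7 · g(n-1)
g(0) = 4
Pure geometric recurrence with ratio -7.
By induction g(n) = g(0) · (-7)^n = 4 \left(-7\right)^{n}.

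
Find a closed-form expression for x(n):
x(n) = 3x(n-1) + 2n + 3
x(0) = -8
First-order linear with linear forcing.
Homogeneous solution: x_h(n) = A·(3)^n.
Try particular x_p(n) = pn + q. Substituting:
  pn + q = 3(p(n-1) + q) + 2n + 3.
Matching the n-coefficient: p = 3p + 2 ⇒ p = -1.
Matching constants: q = -3p + 3q + 3 ⇒ q = -3.
General: x(n) = A·(3)^n - n - 3.
Apply x(0) = -8: A - 3 = -8 ⇒ A = -5.
So x(n) = - 5 \cdot 3^{n} - n - 3.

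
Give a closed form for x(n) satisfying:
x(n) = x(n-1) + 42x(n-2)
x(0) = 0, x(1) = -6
Characteristic equation: x² - x - 42 = 0, which factors as (x - (-6))(x - (7)) = 0.
Roots r₁ = -6, r₂ = 7 (distinct).
General solution: x(n) = A·(-6)^n + B·(7)^n.
From x(0) = 0: A + B = 0.
From x(1) = -6: -6A + 7B = -6.
Solving: A = \frac{6}{13}, B = - \frac{6}{13}.
So x(n) = \frac{6 \left(-6\right)^{n}}{13} - \frac{6 \cdot 7^{n}}{13}.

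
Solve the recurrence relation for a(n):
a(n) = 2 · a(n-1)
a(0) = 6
Pure geometric recurrence with ratio 2.
By induction a(n) = a(0) · (2)^n = 6 \cdot 2^{n}.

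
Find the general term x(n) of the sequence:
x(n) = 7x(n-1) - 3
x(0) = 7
First-order linear non-homogeneous.
Homogeneous solution: x_h(n) = A·(7)^n.
Try constant particular solution x_p = K: K = 7K - 3 ⇒ K = \frac{1}{2}.
General: x(n) = A·(7)^n + \frac{1}{2}.
Apply x(0) = 7: A + \frac{1}{2} = 7 ⇒ A = \frac{13}{2}.
So x(n) = \frac{13 \cdot 7^{n}}{2} + \frac{1}{2}.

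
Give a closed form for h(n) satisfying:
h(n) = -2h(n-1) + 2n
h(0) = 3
First-order linear with linear forcing.
Homogeneous solution: h_h(n) = A·(-2)^n.
Try particular h_p(n) = pn + q. Substituting:
  pn + q = -2(p(n-1) + q) + 2n.
Matching the n-coefficient: p = -2p + 2 ⇒ p = \frac{2}{3}.
Matching constants: q = 2p - 2q ⇒ q = \frac{4}{9}.
General: h(n) = A·(-2)^n + \frac{2 n}{3} + \frac{4}{9}.
Apply h(0) = 3: A + \frac{4}{9} = 3 ⇒ A = \frac{23}{9}.
So h(n) = \frac{23 \left(-2\right)^{n}}{9} + \frac{2 n}{3} + \frac{4}{9}.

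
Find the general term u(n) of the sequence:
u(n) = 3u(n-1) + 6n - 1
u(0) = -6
First-order linear with linear forcing.
Homogeneous solution: u_h(n) = A·(3)^n.
Try particular u_p(n) = pn + q. Substituting:
  pn + q = 3(p(n-1) + q) + 6n - 1.
Matching the n-coefficient: p = 3p + 6 ⇒ p = -3.
Matching constants: q = -3p + 3q - 1 ⇒ q = -4.
General: u(n) = A·(3)^n - 3 n - 4.
Apply u(0) = -6: A - 4 = -6 ⇒ A = -2.
So u(n) = - 2 \cdot 3^{n} - 3 n - 4.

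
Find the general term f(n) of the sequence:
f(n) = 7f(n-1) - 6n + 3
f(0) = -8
First-order linear with linear forcing.
Homogeneous solution: f_h(n) = A·(7)^n.
Try particular f_p(n) = pn + q. Substituting:
  pn + q = 7(p(n-1) + q) - 6n + 3.
Matching the n-coefficient: p = 7p - 6 ⇒ p = 1.
Matching constants: q = -7p + 7q + 3 ⇒ q = \frac{2}{3}.
General: f(n) = A·(7)^n + n + \frac{2}{3}.
Apply f(0) = -8: A + \frac{2}{3} = -8 ⇒ A = - \frac{26}{3}.
So f(n) = - \frac{26 \cdot 7^{n}}{3} + n + \frac{2}{3}.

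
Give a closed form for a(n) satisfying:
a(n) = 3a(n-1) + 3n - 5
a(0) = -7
First-order linear with linear forcing.
Homogeneous solution: a_h(n) = A·(3)^n.
Try particular a_p(n) = pn + q. Substituting:
  pn + q = 3(p(n-1) + q) + 3n - 5.
Matching the n-coefficient: p = 3p + 3 ⇒ p = - \frac{3}{2}.
Matching constants: q = -3p + 3q - 5 ⇒ q = \frac{1}{4}.
General: a(n) = A·(3)^n - \frac{3 n}{2} + \frac{1}{4}.
Apply a(0) = -7: A + \frac{1}{4} = -7 ⇒ A = - \frac{29}{4}.
So a(n) = - \frac{29 \cdot 3^{n}}{4} - \frac{3 n}{2} + \frac{1}{4}.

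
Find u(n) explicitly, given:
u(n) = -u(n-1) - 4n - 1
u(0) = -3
First-order linear with linear forcing.
Homogeneous solution: u_h(n) = A·(-1)^n.
Try particular u_p(n) = pn + q. Substituting:
  pn + q = -(p(n-1) + q) - 4n - 1.
Matching the n-coefficient: p = -p - 4 ⇒ p = -2.
Matching constants: q = p - q - 1 ⇒ q = - \frac{3}{2}.
General: u(n) = A·(-1)^n - 2 n - \frac{3}{2}.
Apply u(0) = -3: A - \frac{3}{2} = -3 ⇒ A = - \frac{3}{2}.
So u(n) = - \frac{3 \left(-1\right)^{n}}{2} - 2 n - \frac{3}{2}.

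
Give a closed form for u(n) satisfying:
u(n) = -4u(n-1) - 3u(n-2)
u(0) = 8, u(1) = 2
Characteristic equation: x² + 4x + 3 = 0, which factors as (x - (-3))(x - (-1)) = 0.
Roots r₁ = -3, r₂ = -1 (distinct).
General solution: u(n) = A·(-3)^n + B·(-1)^n.
From u(0) = 8: A + B = 8.
From u(1) = 2: -3A - B = 2.
Solving: A = -5, B = 13.
So u(n) = 13 \left(-1\right)^{n} - 5 \left(-3\right)^{n}.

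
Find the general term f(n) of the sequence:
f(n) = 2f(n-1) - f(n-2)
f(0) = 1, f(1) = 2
Characteristic equation: x² - 2x + 1 = 0, which is (x - (1))².
Repeated root r = 1.
General solution: f(n) = (A + Bn)·(1)^n.
From f(0) = 1: A = 1.
From f(1) = 2: (A + B)·(1) = 2 ⇒ B = 1.
So f(n) = \left(n + 1\right) \cdot (1)^n.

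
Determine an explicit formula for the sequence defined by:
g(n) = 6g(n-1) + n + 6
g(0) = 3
First-order linear with linear forcing.
Homogeneous solution: g_h(n) = A·(6)^n.
Try particular g_p(n) = pn + q. Substituting:
  pn + q = 6(p(n-1) + q) + n + 6.
Matching the n-coefficient: p = 6p + 1 ⇒ p = - \frac{1}{5}.
Matching constants: q = -6p + 6q + 6 ⇒ q = - \frac{36}{25}.
General: g(n) = A·(6)^n - \frac{n}{5} - \frac{36}{25}.
Apply g(0) = 3: A - \frac{36}{25} = 3 ⇒ A = \frac{111}{25}.
So g(n) = \frac{111 \cdot 6^{n}}{25} - \frac{n}{5} - \frac{36}{25}.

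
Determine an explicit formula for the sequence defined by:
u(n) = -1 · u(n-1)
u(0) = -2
Pure geometric recurrence with ratio -1.
By induction u(n) = u(0) · (-1)^n = - 2 \left(-1\right)^{n}.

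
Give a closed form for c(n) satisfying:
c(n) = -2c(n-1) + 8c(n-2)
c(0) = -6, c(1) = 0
Characteristic equation: x² + 2x - 8 = 0, which factors as (x - (-4))(x - (2)) = 0.
Roots r₁ = -4, r₂ = 2 (distinct).
General solution: c(n) = A·(-4)^n + B·(2)^n.
From c(0) = -6: A + B = -6.
From c(1) = 0: -4A + 2B = 0.
Solving: A = -2, B = -4.
So c(n) = - 2 \left(-4\right)^{n} - 4 \cdot 2^{n}.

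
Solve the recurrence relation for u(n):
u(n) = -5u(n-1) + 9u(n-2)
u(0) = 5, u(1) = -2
Characteristic equation: x² + 5x - 9 = 0.
Discriminant Δ = (-5)² + 4·(9) = 61.
Roots r₁,₂ = (-5 ± √61)/2, so r₁ = - \frac{5}{2} + \frac{\sqrt{61}}{2}, r₂ = - \frac{\sqrt{61}}{2} - \frac{5}{2}.
General solution: u(n) = A·r₁^n + B·r₂^n.
From the initial conditions, A + B = 5 and r₁A + r₂B = -2.
Since r₁ - r₂ = √61: A = (-2 - (5)r₂)/√61 = \frac{21 \sqrt{61}}{122} + \frac{5}{2}, and B = 5 - A = \frac{5}{2} - \frac{21 \sqrt{61}}{122}.
So u(n) = \left(\frac{21 \sqrt{61}}{122} + \frac{5}{2}\right)\left(- \frac{5}{2} + \frac{\sqrt{61}}{2}\right)^n + \left(\frac{5}{2} - \frac{21 \sqrt{61}}{122}\right)\left(- \frac{\sqrt{61}}{2} - \frac{5}{2}\right)^n.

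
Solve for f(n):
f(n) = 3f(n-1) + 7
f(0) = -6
First-order linear non-homogeneous.
Homogeneous solution: f_h(n) = A·(3)^n.
Try constant particular solution f_p = K: K = 3K + 7 ⇒ K = - \frac{7}{2}.
General: f(n) = A·(3)^n - \frac{7}{2}.
Apply f(0) = -6: A - \frac{7}{2} = -6 ⇒ A = - \frac{5}{2}.
So f(n) = - \frac{5 \cdot 3^{n}}{2} - \frac{7}{2}.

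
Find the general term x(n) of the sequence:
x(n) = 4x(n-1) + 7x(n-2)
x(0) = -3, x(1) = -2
Characteristic equation: x² - 4x - 7 = 0.
Discriminant Δ = (4)² + 4·(7) = 44.
Roots r₁,₂ = (4 ± √44)/2, so r₁ = 2 + \sqrt{11}, r₂ = 2 - \sqrt{11}.
General solution: x(n) = A·r₁^n + B·r₂^n.
From the initial conditions, A + B = -3 and r₁A + r₂B = -2.
Since r₁ - r₂ = √44: A = (-2 - (-3)r₂)/√44 = - \frac{3}{2} + \frac{2 \sqrt{11}}{11}, and B = -3 - A = - \frac{3}{2} - \frac{2 \sqrt{11}}{11}.
So x(n) = \left(- \frac{3}{2} + \frac{2 \sqrt{11}}{11}\right)\left(2 + \sqrt{11}\right)^n + \left(- \frac{3}{2} - \frac{2 \sqrt{11}}{11}\right)\left(2 - \sqrt{11}\right)^n.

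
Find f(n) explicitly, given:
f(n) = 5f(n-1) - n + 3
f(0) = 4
First-order linear with linear forcing.
Homogeneous solution: f_h(n) = A·(5)^n.
Try particular f_p(n) = pn + q. Substituting:
  pn + q = 5(p(n-1) + q) - n + 3.
Matching the n-coefficient: p = 5p - 1 ⇒ p = \frac{1}{4}.
Matching constants: q = -5p + 5q + 3 ⇒ q = - \frac{7}{16}.
General: f(n) = A·(5)^n + \frac{n}{4} - \frac{7}{16}.
Apply f(0) = 4: A - \frac{7}{16} = 4 ⇒ A = \frac{71}{16}.
So f(n) = \frac{71 \cdot 5^{n}}{16} + \frac{n}{4} - \frac{7}{16}.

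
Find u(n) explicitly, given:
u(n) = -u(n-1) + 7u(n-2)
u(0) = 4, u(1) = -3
Characteristic equation: x² + x - 7 = 0.
Discriminant Δ = (-1)² + 4·(7) = 29.
Roots r₁,₂ = (-1 ± √29)/2, so r₁ = - \frac{1}{2} + \frac{\sqrt{29}}{2}, r₂ = - \frac{\sqrt{29}}{2} - \frac{1}{2}.
General solution: u(n) = A·r₁^n + B·r₂^n.
From the initial conditions, A + B = 4 and r₁A + r₂B = -3.
Since r₁ - r₂ = √29: A = (-3 - (4)r₂)/√29 = 2 - \frac{\sqrt{29}}{29}, and B = 4 - A = \frac{\sqrt{29}}{29} + 2.
So u(n) = \left(2 - \frac{\sqrt{29}}{29}\right)\left(- \frac{1}{2} + \frac{\sqrt{29}}{2}\right)^n + \left(\frac{\sqrt{29}}{29} + 2\right)\left(- \frac{\sqrt{29}}{2} - \frac{1}{2}\right)^n.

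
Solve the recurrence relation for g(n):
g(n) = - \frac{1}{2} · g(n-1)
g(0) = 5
Pure geometric recurrence with ratio - \frac{1}{2}.
By induction g(n) = g(0) · (- \frac{1}{2})^n = 5 \left(- \frac{1}{2}\right)^{n}.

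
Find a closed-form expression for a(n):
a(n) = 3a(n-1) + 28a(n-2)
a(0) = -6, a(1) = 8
Characteristic equation: x² - 3x - 28 = 0, which factors as (x - (-4))(x - (7)) = 0.
Roots r₁ = -4, r₂ = 7 (distinct).
General solution: a(n) = A·(-4)^n + B·(7)^n.
From a(0) = -6: A + B = -6.
From a(1) = 8: -4A + 7B = 8.
Solving: A = - \frac{50}{11}, B = - \frac{16}{11}.
So a(n) = - \frac{50 \left(-4\right)^{n}}{11} - \frac{16 \cdot 7^{n}}{11}.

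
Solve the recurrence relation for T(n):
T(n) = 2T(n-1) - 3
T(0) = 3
First-order linear non-homogeneous.
Homogeneous solution: T_h(n) = A·(2)^n.
Try constant particular solution T_p = K: K = 2K - 3 ⇒ K = 3.
General: T(n) = A·(2)^n + 3.
Apply T(0) = 3: A + 3 = 3 ⇒ A = 0.
So T(n) = 3.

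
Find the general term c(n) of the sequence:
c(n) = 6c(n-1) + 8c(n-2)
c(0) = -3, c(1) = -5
Characteristic equation: x² - 6x - 8 = 0.
Discriminant Δ = (6)² + 4·(8) = 68.
Roots r₁,₂ = (6 ± √68)/2, so r₁ = 3 + \sqrt{17}, r₂ = 3 - \sqrt{17}.
General solution: c(n) = A·r₁^n + B·r₂^n.
From the initial conditions, A + B = -3 and r₁A + r₂B = -5.
Since r₁ - r₂ = √68: A = (-5 - (-3)r₂)/√68 = - \frac{3}{2} + \frac{2 \sqrt{17}}{17}, and B = -3 - A = - \frac{3}{2} - \frac{2 \sqrt{17}}{17}.
So c(n) = \left(- \frac{3}{2} + \frac{2 \sqrt{17}}{17}\right)\left(3 + \sqrt{17}\right)^n + \left(- \frac{3}{2} - \frac{2 \sqrt{17}}{17}\right)\left(3 - \sqrt{17}\right)^n.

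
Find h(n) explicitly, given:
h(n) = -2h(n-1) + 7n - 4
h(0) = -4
First-order linear with linear forcing.
Homogeneous solution: h_h(n) = A·(-2)^n.
Try particular h_p(n) = pn + q. Substituting:
  pn + q = -2(p(n-1) + q) + 7n - 4.
Matching the n-coefficient: p = -2p + 7 ⇒ p = \frac{7}{3}.
Matching constants: q = 2p - 2q - 4 ⇒ q = \frac{2}{9}.
General: h(n) = A·(-2)^n + \frac{7 n}{3} + \frac{2}{9}.
Apply h(0) = -4: A + \frac{2}{9} = -4 ⇒ A = - \frac{38}{9}.
So h(n) = - \frac{38 \left(-2\right)^{n}}{9} + \frac{7 n}{3} + \frac{2}{9}.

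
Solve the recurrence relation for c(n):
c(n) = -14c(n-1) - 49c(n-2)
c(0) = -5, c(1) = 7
Characteristic equation: x² + 14x + 49 = 0, which is (x - (-7))².
Repeated root r = -7.
General solution: c(n) = (A + Bn)·(-7)^n.
From c(0) = -5: A = -5.
From c(1) = 7: (A + B)·(-7) = 7 ⇒ B = 4.
So c(n) = \left(4 n - 5\right) \cdot (-7)^n.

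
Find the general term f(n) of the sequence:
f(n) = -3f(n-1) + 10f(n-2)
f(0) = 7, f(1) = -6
Characteristic equation: x² + 3x - 10 = 0, which factors as (x - (2))(x - (-5)) = 0.
Roots r₁ = 2, r₂ = -5 (distinct).
General solution: f(n) = A·(2)^n + B·(-5)^n.
From f(0) = 7: A + B = 7.
From f(1) = -6: 2A - 5B = -6.
Solving: A = \frac{29}{7}, B = \frac{20}{7}.
So f(n) = \frac{20 \left(-5\right)^{n}}{7} + \frac{29 \cdot 2^{n}}{7}.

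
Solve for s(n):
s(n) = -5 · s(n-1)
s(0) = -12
Pure geometric recurrence with ratio -5.
By induction s(n) = s(0) · (-5)^n = - 12 \left(-5\right)^{n}.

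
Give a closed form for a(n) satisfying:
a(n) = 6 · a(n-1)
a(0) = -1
Pure geometric recurrence with ratio 6.
By induction a(n) = a(0) · (6)^n = - 6^{n}.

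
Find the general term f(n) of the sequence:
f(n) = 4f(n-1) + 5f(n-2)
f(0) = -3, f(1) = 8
Characteristic equation: x² - 4x - 5 = 0, which factors as (x - (-1))(x - (5)) = 0.
Roots r₁ = -1, r₂ = 5 (distinct).
General solution: f(n) = A·(-1)^n + B·(5)^n.
From f(0) = -3: A + B = -3.
From f(1) = 8: -A + 5B = 8.
Solving: A = - \frac{23}{6}, B = \frac{5}{6}.
So f(n) = - \frac{23 \left(-1\right)^{n}}{6} + \frac{5 \cdot 5^{n}}{6}.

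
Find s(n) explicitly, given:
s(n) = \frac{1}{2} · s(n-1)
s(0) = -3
Pure geometric recurrence with ratio \frac{1}{2}.
By induction s(n) = s(0) · (\frac{1}{2})^n = - 3 \cdot 2^{- n}.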